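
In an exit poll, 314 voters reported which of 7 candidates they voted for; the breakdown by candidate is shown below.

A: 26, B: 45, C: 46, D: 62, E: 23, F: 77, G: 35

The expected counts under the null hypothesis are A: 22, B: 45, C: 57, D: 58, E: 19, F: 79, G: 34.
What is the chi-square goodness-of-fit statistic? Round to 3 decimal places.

χ² = (26−22)²/22 + (45−45)²/45 + (46−57)²/57 + (62−58)²/58 + (23−19)²/19 + (77−79)²/79 + (35−34)²/34
   = 0.7273 + 0.0000 + 2.1228 + 0.2759 + 0.8421 + 0.0506 + 0.0294
Sum = 4.048

4.048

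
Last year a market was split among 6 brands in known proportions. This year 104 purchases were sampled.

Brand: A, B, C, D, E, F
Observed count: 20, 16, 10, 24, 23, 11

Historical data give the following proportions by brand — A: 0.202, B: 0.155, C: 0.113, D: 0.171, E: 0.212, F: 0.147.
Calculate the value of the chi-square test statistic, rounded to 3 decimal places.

3.727

Expected counts E_i = n·p_i: 104×0.202 = 21.008, 104×0.155 = 16.12, 104×0.113 = 11.752, 104×0.171 = 17.784, 104×0.212 = 22.048, 104×0.147 = 15.288.
cat         O        E   (O−E)²/E
A          20   21.008     0.0484
B          16    16.12     0.0009
C          10   11.752     0.2612
D          24   17.784     2.1727
E          23   22.048     0.0411
F          11   15.288     1.2027
Sum = 3.727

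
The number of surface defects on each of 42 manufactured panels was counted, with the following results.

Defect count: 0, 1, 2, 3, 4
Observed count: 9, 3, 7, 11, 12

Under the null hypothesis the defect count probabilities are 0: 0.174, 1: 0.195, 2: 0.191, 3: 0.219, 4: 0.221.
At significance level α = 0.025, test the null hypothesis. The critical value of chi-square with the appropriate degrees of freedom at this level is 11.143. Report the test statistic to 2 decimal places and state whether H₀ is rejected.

4.96; do not reject

Expected counts E_i = n·p_i: 42×0.174 = 7.308, 42×0.195 = 8.19, 42×0.191 = 8.022, 42×0.219 = 9.198, 42×0.221 = 9.282.
χ² = (9−7.308)²/7.308 + (3−8.19)²/8.19 + (7−8.022)²/8.022 + (11−9.198)²/9.198 + (12−9.282)²/9.282
   = 0.392 + 3.289 + 0.130 + 0.353 + 0.796
Sum = 4.96
df = 4. Since 4.96 < 11.143, we do not reject H₀.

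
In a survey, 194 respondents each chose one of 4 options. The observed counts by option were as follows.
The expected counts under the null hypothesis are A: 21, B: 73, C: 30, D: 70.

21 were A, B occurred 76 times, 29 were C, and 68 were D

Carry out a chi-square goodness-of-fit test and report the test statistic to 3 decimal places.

0.214

A: (21 − 21)²/21 = 0/21 = 0.0000
B: (76 − 73)²/73 = 9/73 = 0.1233
C: (29 − 30)²/30 = 1/30 = 0.0333
D: (68 − 70)²/70 = 4/70 = 0.0571
Sum = 0.214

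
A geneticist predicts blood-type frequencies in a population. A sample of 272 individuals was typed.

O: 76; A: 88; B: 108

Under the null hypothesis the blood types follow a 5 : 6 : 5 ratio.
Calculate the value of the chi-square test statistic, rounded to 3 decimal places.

Ratio total = 16. Expected counts: 272×5/16 = 85, 272×6/16 = 102, 272×5/16 = 85.
cat         O        E   (O−E)²/E
O          76       85     0.9529
A          88      102     1.9216
B         108       85     6.2235
Sum = 9.098

9.098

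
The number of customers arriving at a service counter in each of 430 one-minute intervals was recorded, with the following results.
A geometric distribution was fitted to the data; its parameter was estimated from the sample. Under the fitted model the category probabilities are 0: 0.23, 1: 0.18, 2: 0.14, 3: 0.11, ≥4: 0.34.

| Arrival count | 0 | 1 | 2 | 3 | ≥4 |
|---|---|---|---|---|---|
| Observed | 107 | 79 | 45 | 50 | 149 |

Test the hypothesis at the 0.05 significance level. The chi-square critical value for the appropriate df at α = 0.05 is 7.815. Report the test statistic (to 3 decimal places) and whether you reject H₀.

4.742; do not reject

Expected counts E_i = n·p_i: 430×0.23 = 98.9, 430×0.18 = 77.4, 430×0.14 = 60.2, 430×0.11 = 47.3, 430×0.34 = 146.2.
cat         O        E   (O−E)²/E
0         107     98.9     0.6634
1          79     77.4     0.0331
2          45     60.2     3.8379
3          50     47.3     0.1541
≥4        149    146.2     0.0536
Sum = 4.742
df = 3. Since 4.742 < 7.815, we do not reject H₀.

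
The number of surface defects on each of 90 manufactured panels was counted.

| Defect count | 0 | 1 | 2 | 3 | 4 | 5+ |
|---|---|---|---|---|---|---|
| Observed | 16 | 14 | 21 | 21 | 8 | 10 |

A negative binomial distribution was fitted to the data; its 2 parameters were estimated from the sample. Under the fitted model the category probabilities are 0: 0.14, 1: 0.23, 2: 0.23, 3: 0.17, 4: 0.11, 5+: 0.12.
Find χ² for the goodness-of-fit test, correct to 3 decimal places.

5.638

Expected counts E_i = n·p_i: 90×0.14 = 12.6, 90×0.23 = 20.7, 90×0.23 = 20.7, 90×0.17 = 15.3, 90×0.11 = 9.9, 90×0.12 = 10.8.
0: (16 − 12.6)²/12.6 = 11.56/12.6 = 0.9175
1: (14 − 20.7)²/20.7 = 44.89/20.7 = 2.1686
2: (21 − 20.7)²/20.7 = 0.09/20.7 = 0.0043
3: (21 − 15.3)²/15.3 = 32.49/15.3 = 2.1235
4: (8 − 9.9)²/9.9 = 3.61/9.9 = 0.3646
5+: (10 − 10.8)²/10.8 = 0.64/10.8 = 0.0593
Sum = 5.638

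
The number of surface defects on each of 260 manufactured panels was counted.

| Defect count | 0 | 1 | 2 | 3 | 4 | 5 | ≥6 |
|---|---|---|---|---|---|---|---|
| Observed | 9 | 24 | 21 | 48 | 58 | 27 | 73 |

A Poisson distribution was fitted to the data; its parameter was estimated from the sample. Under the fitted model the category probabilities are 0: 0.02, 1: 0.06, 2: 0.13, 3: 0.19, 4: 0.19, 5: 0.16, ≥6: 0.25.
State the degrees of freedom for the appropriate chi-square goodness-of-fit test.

5

There are k = 7 categories and 1 parameter estimated from the data, so df = 7 − 1 − 1 = 5.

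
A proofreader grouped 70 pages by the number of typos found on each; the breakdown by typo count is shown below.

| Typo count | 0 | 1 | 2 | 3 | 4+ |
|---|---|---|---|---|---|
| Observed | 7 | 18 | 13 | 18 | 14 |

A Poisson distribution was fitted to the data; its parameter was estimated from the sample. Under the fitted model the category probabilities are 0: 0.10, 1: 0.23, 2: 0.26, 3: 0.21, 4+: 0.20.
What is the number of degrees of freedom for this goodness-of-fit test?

There are k = 5 categories and 1 parameter estimated from the data, so df = 5 − 1 − 1 = 3.

3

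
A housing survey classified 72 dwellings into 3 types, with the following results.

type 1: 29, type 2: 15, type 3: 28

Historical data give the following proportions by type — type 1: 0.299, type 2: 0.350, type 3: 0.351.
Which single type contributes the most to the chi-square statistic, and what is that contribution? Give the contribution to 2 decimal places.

Expected counts E_i = n·p_i: 72×0.299 = 21.528, 72×0.350 = 25.2, 72×0.351 = 25.272.
cat         O        E   (O−E)²/E
type 1     29   21.528      2.593
type 2     15     25.2      4.129
type 3     28   25.272      0.294
The largest term is for type 2: 4.13.

type 2, 4.13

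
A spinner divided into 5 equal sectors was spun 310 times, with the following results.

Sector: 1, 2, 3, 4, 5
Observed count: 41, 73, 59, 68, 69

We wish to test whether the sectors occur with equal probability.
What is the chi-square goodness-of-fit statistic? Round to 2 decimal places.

10.58

Under H₀ each category has probability 1/5, so each expected count is 310/5 = 62.
cat         O        E   (O−E)²/E
1          41       62      7.113
2          73       62      1.952
3          59       62      0.145
4          68       62      0.581
5          69       62      0.790
Sum = 10.58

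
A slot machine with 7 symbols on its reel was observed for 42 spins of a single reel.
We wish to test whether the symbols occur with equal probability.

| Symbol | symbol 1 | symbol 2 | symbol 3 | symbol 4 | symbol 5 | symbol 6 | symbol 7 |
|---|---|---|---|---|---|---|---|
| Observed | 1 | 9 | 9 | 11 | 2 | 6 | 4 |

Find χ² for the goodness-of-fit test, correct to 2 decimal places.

14.67

Expected count for each of the 7 categories: 42/7 = 6.
cat           O        E   (O−E)²/E
symbol 1      1        6      4.167
symbol 2      9        6      1.500
symbol 3      9        6      1.500
symbol 4     11        6      4.167
symbol 5      2        6      2.667
symbol 6      6        6      0.000
symbol 7      4        6      0.667
Sum = 14.67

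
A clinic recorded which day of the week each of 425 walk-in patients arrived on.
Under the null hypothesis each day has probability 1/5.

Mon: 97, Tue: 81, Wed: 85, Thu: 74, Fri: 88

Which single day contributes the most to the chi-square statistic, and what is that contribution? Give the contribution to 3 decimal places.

Expected count for each of the 5 categories: 425/5 = 85.
Mon: (97 − 85)²/85 = 144/85 = 1.6941
Tue: (81 − 85)²/85 = 16/85 = 0.1882
Wed: (85 − 85)²/85 = 0/85 = 0.0000
Thu: (74 − 85)²/85 = 121/85 = 1.4235
Fri: (88 − 85)²/85 = 9/85 = 0.1059
The largest term is for Mon: 1.694.

Mon, 1.694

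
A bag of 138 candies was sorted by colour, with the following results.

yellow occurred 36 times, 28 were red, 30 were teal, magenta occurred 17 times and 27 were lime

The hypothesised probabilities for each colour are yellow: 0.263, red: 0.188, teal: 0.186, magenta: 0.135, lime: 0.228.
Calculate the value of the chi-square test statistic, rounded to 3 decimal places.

Expected counts E_i = n·p_i: 138×0.263 = 36.294, 138×0.188 = 25.944, 138×0.186 = 25.668, 138×0.135 = 18.63, 138×0.228 = 31.464.
yellow: (36 − 36.294)²/36.294 = 0.086436/36.294 = 0.0024
red: (28 − 25.944)²/25.944 = 4.227136/25.944 = 0.1629
teal: (30 − 25.668)²/25.668 = 18.766224/25.668 = 0.7311
magenta: (17 − 18.63)²/18.63 = 2.6569/18.63 = 0.1426
lime: (27 − 31.464)²/31.464 = 19.927296/31.464 = 0.6333
Sum = 1.672

1.672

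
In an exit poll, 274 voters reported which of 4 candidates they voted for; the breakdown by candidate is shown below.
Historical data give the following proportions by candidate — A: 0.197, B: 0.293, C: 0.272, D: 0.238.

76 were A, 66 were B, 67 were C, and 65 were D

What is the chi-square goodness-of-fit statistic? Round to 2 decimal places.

12.29

Expected counts E_i = n·p_i: 274×0.197 = 53.978, 274×0.293 = 80.282, 274×0.272 = 74.528, 274×0.238 = 65.212.
χ² = (76−53.978)²/53.978 + (66−80.282)²/80.282 + (67−74.528)²/74.528 + (65−65.212)²/65.212
   = 8.985 + 2.541 + 0.760 + 0.001
Sum = 12.29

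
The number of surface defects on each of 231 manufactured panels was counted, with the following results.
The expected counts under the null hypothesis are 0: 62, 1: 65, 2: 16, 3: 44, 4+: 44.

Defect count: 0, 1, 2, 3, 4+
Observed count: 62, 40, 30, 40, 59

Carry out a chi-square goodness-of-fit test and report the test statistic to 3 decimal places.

cat         O        E   (O−E)²/E
0          62       62     0.0000
1          40       65     9.6154
2          30       16    12.2500
3          40       44     0.3636
4+         59       44     5.1136
Sum = 27.343

27.343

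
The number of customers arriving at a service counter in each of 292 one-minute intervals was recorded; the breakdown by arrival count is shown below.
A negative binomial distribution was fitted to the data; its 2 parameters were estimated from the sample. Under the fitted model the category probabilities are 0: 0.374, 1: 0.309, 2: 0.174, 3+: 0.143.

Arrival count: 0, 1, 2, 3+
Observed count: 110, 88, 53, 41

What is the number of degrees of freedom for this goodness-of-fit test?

There are k = 4 categories and 2 parameters estimated from the data, so df = 4 − 1 − 2 = 1.

1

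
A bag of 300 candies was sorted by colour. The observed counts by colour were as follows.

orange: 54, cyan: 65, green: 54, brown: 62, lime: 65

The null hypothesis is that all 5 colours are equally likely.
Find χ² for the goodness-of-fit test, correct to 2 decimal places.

2.10

Expected count for each of the 5 categories: 300/5 = 60.
χ² = (54−60)²/60 + (65−60)²/60 + (54−60)²/60 + (62−60)²/60 + (65−60)²/60
   = 0.600 + 0.417 + 0.600 + 0.067 + 0.417
Sum = 2.10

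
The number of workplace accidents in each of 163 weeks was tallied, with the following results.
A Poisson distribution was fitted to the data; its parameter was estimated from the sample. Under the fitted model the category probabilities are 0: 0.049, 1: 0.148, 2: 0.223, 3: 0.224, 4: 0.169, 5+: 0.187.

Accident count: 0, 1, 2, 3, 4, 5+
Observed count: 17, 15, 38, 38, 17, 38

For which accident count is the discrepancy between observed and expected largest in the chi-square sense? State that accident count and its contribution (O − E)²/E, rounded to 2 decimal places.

0, 10.17

Expected counts E_i = n·p_i: 163×0.049 = 7.987, 163×0.148 = 24.124, 163×0.223 = 36.349, 163×0.224 = 36.512, 163×0.169 = 27.547, 163×0.187 = 30.481.
cat         O        E   (O−E)²/E
0          17    7.987     10.171
1          15   24.124      3.451
2          38   36.349      0.075
3          38   36.512      0.061
4          17   27.547      4.038
5+         38   30.481      1.855
The largest term is for 0: 10.17.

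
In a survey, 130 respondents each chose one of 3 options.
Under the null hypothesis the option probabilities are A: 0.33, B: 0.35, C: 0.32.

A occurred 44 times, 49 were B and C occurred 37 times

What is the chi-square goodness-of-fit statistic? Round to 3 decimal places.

0.806

Expected counts E_i = n·p_i: 130×0.33 = 42.9, 130×0.35 = 45.5, 130×0.32 = 41.6.
A: (44 − 42.9)²/42.9 = 1.21/42.9 = 0.0282
B: (49 − 45.5)²/45.5 = 12.25/45.5 = 0.2692
C: (37 − 41.6)²/41.6 = 21.16/41.6 = 0.5087
Sum = 0.806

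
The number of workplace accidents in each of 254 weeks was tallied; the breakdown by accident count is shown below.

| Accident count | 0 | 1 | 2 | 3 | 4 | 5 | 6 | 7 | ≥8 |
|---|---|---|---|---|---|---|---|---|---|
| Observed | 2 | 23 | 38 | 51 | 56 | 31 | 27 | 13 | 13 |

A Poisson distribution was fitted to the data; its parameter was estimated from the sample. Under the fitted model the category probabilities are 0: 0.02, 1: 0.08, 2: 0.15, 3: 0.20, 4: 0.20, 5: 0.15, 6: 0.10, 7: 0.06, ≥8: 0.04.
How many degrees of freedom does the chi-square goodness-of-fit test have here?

7

There are k = 9 categories and 1 parameter estimated from the data, so df = 9 − 1 − 1 = 7.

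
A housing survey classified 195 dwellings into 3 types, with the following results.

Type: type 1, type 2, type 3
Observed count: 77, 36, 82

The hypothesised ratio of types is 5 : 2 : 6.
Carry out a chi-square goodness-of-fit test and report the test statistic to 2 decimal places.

1.96

Ratio total = 13. Expected counts: 195×5/13 = 75, 195×2/13 = 30, 195×6/13 = 90.
cat         O        E   (O−E)²/E
type 1     77       75      0.053
type 2     36       30      1.200
type 3     82       90      0.711
Sum = 1.96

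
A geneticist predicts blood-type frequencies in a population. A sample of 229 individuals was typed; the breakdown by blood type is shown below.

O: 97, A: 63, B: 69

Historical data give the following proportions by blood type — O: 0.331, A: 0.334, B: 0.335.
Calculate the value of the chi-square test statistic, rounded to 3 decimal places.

Expected counts E_i = n·p_i: 229×0.331 = 75.799, 229×0.334 = 76.486, 229×0.335 = 76.715.
χ² = (97−75.799)²/75.799 + (63−76.486)²/76.486 + (69−76.715)²/76.715
   = 5.9299 + 2.3778 + 0.7759
Sum = 9.084

9.084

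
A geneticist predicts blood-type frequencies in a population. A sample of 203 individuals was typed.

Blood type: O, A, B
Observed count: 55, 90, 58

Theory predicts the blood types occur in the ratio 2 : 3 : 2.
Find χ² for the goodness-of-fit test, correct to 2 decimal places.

Ratio total = 7. Expected counts: 203×2/7 = 58, 203×3/7 = 87, 203×2/7 = 58.
χ² = (55−58)²/58 + (90−87)²/87 + (58−58)²/58
   = 0.155 + 0.103 + 0.000
Sum = 0.26

0.26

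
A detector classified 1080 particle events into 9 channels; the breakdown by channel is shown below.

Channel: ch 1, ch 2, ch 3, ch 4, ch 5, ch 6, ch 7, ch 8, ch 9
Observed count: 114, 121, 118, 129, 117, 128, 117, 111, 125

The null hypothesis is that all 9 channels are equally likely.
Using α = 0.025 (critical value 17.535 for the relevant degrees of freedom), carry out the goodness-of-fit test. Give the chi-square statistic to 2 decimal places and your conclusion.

Expected count for each of the 9 categories: 1080/9 = 120.
cat         O        E   (O−E)²/E
ch 1      114      120      0.300
ch 2      121      120      0.008
ch 3      118      120      0.033
ch 4      129      120      0.675
ch 5      117      120      0.075
ch 6      128      120      0.533
ch 7      117      120      0.075
ch 8      111      120      0.675
ch 9      125      120      0.208
Sum = 2.58
df = 8. Since 2.58 < 17.535, we do not reject H₀.

2.58; do not reject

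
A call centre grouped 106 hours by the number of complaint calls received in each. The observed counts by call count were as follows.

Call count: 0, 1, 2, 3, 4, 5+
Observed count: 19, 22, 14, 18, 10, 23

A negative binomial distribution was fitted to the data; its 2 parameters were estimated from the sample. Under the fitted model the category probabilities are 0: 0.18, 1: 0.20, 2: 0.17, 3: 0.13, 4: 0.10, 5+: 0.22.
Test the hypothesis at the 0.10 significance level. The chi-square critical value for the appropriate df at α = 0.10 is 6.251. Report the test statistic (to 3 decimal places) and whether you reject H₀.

2.258; do not reject

Expected counts E_i = n·p_i: 106×0.18 = 19.08, 106×0.20 = 21.2, 106×0.17 = 18.02, 106×0.13 = 13.78, 106×0.10 = 10.6, 106×0.22 = 23.32.
χ² = (19−19.08)²/19.08 + (22−21.2)²/21.2 + (14−18.02)²/18.02 + (18−13.78)²/13.78 + (10−10.6)²/10.6 + (23−23.32)²/23.32
   = 0.0003 + 0.0302 + 0.8968 + 1.2923 + 0.0340 + 0.0044
Sum = 2.258
df = 3. Since 2.258 < 6.251, we do not reject H₀.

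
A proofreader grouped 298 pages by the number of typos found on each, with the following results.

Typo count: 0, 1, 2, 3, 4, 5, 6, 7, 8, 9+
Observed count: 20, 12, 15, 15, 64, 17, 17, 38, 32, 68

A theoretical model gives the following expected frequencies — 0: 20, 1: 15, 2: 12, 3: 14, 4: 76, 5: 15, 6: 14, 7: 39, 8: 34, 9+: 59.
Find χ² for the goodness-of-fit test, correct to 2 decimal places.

χ² = (20−20)²/20 + (12−15)²/15 + (15−12)²/12 + (15−14)²/14 + (64−76)²/76 + (17−15)²/15 + (17−14)²/14 + (38−39)²/39 + (32−34)²/34 + (68−59)²/59
   = 0.000 + 0.600 + 0.750 + 0.071 + 1.895 + 0.267 + 0.643 + 0.026 + 0.118 + 1.373
Sum = 5.74

5.74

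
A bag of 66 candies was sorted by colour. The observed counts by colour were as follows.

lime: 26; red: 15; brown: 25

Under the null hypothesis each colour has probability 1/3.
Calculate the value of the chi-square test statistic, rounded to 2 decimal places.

3.36

Under H₀ each category has probability 1/3, so each expected count is 66/3 = 22.
lime: (26 − 22)²/22 = 16/22 = 0.727
red: (15 − 22)²/22 = 49/22 = 2.227
brown: (25 − 22)²/22 = 9/22 = 0.409
Sum = 3.36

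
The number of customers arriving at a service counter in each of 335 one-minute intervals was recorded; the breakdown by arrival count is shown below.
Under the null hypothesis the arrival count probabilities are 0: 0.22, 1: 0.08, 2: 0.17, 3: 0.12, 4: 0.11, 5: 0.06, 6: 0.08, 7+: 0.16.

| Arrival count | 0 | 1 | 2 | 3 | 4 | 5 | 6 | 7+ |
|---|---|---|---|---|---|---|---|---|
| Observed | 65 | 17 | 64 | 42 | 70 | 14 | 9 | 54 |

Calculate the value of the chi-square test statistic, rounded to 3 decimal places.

Expected counts E_i = n·p_i: 335×0.22 = 73.7, 335×0.08 = 26.8, 335×0.17 = 56.95, 335×0.12 = 40.2, 335×0.11 = 36.85, 335×0.06 = 20.1, 335×0.08 = 26.8, 335×0.16 = 53.6.
cat         O        E   (O−E)²/E
0          65     73.7     1.0270
1          17     26.8     3.5836
2          64    56.95     0.8727
3          42     40.2     0.0806
4          70    36.85    29.8215
5          14     20.1     1.8512
6           9     26.8    11.8224
7+         54     53.6     0.0030
Sum = 49.062

49.062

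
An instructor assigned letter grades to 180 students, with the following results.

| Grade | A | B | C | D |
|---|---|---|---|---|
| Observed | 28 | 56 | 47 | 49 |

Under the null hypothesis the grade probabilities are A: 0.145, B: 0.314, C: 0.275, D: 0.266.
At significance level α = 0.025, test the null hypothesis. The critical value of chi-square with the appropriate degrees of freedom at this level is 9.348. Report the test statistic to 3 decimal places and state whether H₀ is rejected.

0.296; do not reject

Expected counts E_i = n·p_i: 180×0.145 = 26.1, 180×0.314 = 56.52, 180×0.275 = 49.5, 180×0.266 = 47.88.
A: (28 − 26.1)²/26.1 = 3.61/26.1 = 0.1383
B: (56 − 56.52)²/56.52 = 0.2704/56.52 = 0.0048
C: (47 − 49.5)²/49.5 = 6.25/49.5 = 0.1263
D: (49 − 47.88)²/47.88 = 1.2544/47.88 = 0.0262
Sum = 0.296
df = 3. Since 0.296 < 9.348, we do not reject H₀.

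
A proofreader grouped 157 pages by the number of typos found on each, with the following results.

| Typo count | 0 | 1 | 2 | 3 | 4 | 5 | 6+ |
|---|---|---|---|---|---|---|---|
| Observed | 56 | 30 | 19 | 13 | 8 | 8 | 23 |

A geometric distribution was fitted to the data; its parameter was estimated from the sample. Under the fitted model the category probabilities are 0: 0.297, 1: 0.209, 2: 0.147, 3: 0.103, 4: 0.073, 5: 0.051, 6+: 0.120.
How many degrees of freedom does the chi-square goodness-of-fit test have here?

5

There are k = 7 categories and 1 parameter estimated from the data, so df = 7 − 1 − 1 = 5.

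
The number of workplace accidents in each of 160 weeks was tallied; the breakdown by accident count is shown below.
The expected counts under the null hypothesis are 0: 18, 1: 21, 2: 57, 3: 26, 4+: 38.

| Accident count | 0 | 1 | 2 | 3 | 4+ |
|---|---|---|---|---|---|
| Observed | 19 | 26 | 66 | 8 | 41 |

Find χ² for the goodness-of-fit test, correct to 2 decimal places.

15.37

0: (19 − 18)²/18 = 1/18 = 0.056
1: (26 − 21)²/21 = 25/21 = 1.190
2: (66 − 57)²/57 = 81/57 = 1.421
3: (8 − 26)²/26 = 324/26 = 12.462
4+: (41 − 38)²/38 = 9/38 = 0.237
Sum = 15.37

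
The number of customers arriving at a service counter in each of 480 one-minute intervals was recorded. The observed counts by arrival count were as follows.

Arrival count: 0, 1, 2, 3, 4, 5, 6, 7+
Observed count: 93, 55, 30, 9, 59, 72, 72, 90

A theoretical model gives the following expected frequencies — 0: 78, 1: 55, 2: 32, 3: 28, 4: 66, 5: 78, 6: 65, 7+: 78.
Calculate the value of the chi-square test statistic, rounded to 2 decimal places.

0: (93 − 78)²/78 = 225/78 = 2.885
1: (55 − 55)²/55 = 0/55 = 0.000
2: (30 − 32)²/32 = 4/32 = 0.125
3: (9 − 28)²/28 = 361/28 = 12.893
4: (59 − 66)²/66 = 49/66 = 0.742
5: (72 − 78)²/78 = 36/78 = 0.462
6: (72 − 65)²/65 = 49/65 = 0.754
7+: (90 − 78)²/78 = 144/78 = 1.846
Sum = 19.71

19.71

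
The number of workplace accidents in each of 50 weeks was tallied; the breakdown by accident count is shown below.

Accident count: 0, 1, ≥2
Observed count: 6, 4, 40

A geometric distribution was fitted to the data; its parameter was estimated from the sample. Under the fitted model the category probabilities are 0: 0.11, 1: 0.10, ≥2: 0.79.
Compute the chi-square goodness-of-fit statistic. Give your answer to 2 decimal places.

Expected counts E_i = n·p_i: 50×0.11 = 5.5, 50×0.10 = 5, 50×0.79 = 39.5.
χ² = (6−5.5)²/5.5 + (4−5)²/5 + (40−39.5)²/39.5
   = 0.045 + 0.200 + 0.006
Sum = 0.25

0.25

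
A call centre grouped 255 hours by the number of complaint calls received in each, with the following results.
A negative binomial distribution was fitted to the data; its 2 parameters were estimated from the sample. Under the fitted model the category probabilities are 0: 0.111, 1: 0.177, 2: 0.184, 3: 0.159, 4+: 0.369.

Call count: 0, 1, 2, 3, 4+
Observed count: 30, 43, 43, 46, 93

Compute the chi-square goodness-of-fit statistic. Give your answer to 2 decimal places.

1.28

Expected counts E_i = n·p_i: 255×0.111 = 28.305, 255×0.177 = 45.135, 255×0.184 = 46.92, 255×0.159 = 40.545, 255×0.369 = 94.095.
χ² = (30−28.305)²/28.305 + (43−45.135)²/45.135 + (43−46.92)²/46.92 + (46−40.545)²/40.545 + (93−94.095)²/94.095
   = 0.102 + 0.101 + 0.328 + 0.734 + 0.013
Sum = 1.28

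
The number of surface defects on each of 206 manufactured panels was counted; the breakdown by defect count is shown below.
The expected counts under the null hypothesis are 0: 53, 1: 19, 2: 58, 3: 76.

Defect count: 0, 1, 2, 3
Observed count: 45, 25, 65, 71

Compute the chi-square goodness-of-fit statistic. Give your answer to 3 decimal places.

4.276

0: (45 − 53)²/53 = 64/53 = 1.2075
1: (25 − 19)²/19 = 36/19 = 1.8947
2: (65 − 58)²/58 = 49/58 = 0.8448
3: (71 − 76)²/76 = 25/76 = 0.3289
Sum = 4.276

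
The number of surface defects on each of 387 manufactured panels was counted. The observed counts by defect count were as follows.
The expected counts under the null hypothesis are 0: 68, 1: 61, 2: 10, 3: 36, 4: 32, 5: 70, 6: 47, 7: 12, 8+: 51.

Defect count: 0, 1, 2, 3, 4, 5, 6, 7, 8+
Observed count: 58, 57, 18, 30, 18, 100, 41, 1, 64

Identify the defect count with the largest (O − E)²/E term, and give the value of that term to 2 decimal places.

cat         O        E   (O−E)²/E
0          58       68      1.471
1          57       61      0.262
2          18       10      6.400
3          30       36      1.000
4          18       32      6.125
5         100       70     12.857
6          41       47      0.766
7           1       12     10.083
8+         64       51      3.314
The largest term is for 5: 12.86.

5, 12.86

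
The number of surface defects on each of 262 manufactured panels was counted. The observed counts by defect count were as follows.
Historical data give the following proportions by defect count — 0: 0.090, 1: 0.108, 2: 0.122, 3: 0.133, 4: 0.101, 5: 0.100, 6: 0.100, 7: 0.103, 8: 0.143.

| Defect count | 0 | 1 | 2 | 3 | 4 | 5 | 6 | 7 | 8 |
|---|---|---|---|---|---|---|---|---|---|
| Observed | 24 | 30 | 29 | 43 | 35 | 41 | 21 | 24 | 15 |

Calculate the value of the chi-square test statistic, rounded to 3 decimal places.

28.242

Expected counts E_i = n·p_i: 262×0.090 = 23.58, 262×0.108 = 28.296, 262×0.122 = 31.964, 262×0.133 = 34.846, 262×0.101 = 26.462, 262×0.100 = 26.2, 262×0.100 = 26.2, 262×0.103 = 26.986, 262×0.143 = 37.466.
χ² = (24−23.58)²/23.58 + (30−28.296)²/28.296 + (29−31.964)²/31.964 + (43−34.846)²/34.846 + (35−26.462)²/26.462 + (41−26.2)²/26.2 + (21−26.2)²/26.2 + (24−26.986)²/26.986 + (15−37.466)²/37.466
   = 0.0075 + 0.1026 + 0.2748 + 1.9080 + 2.7548 + 8.3603 + 1.0321 + 0.3304 + 13.4714
Sum = 28.242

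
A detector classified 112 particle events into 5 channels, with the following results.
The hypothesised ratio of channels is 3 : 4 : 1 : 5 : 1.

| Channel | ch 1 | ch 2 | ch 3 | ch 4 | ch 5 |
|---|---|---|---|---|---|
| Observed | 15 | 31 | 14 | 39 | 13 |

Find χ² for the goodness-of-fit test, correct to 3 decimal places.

Ratio total = 14. Expected counts: 112×3/14 = 24, 112×4/14 = 32, 112×1/14 = 8, 112×5/14 = 40, 112×1/14 = 8.
χ² = (15−24)²/24 + (31−32)²/32 + (14−8)²/8 + (39−40)²/40 + (13−8)²/8
   = 3.3750 + 0.0313 + 4.5000 + 0.0250 + 3.1250
Sum = 11.056

11.056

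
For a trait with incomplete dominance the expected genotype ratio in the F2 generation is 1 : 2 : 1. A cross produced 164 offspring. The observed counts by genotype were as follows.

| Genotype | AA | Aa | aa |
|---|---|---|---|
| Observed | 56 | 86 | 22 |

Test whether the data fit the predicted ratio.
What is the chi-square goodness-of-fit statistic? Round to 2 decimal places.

Ratio total = 4. Expected counts: 164×1/4 = 41, 164×2/4 = 82, 164×1/4 = 41.
cat         O        E   (O−E)²/E
AA         56       41      5.488
Aa         86       82      0.195
aa         22       41      8.805
Sum = 14.49

14.49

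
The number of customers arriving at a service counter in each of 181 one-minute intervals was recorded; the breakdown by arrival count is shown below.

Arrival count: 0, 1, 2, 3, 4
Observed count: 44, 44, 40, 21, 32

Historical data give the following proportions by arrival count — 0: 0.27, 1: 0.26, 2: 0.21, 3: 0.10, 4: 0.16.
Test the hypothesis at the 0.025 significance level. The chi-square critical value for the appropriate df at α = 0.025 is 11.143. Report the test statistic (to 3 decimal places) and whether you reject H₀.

1.572; do not reject

Expected counts E_i = n·p_i: 181×0.27 = 48.87, 181×0.26 = 47.06, 181×0.21 = 38.01, 181×0.10 = 18.1, 181×0.16 = 28.96.
cat         O        E   (O−E)²/E
0          44    48.87     0.4853
1          44    47.06     0.1990
2          40    38.01     0.1042
3          21     18.1     0.4646
4          32    28.96     0.3191
Sum = 1.572
df = 4. Since 1.572 < 11.143, we do not reject H₀.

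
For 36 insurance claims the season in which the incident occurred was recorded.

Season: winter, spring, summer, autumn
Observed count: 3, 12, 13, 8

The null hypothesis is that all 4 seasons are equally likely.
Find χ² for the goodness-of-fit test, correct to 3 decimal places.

6.889

Under H₀ each category has probability 1/4, so each expected count is 36/4 = 9.
χ² = (3−9)²/9 + (12−9)²/9 + (13−9)²/9 + (8−9)²/9
   = 4.0000 + 1.0000 + 1.7778 + 0.1111
Sum = 6.889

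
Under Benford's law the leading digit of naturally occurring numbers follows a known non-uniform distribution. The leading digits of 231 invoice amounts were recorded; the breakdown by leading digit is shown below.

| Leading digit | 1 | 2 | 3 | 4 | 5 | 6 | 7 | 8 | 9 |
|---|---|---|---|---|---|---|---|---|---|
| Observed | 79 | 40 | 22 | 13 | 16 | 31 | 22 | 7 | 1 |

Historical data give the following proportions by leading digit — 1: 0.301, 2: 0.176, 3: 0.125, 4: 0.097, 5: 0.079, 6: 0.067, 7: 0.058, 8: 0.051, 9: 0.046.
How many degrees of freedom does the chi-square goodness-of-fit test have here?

8

There are k = 9 categories and no parameters were estimated from the data, so df = 9 − 1 = 8.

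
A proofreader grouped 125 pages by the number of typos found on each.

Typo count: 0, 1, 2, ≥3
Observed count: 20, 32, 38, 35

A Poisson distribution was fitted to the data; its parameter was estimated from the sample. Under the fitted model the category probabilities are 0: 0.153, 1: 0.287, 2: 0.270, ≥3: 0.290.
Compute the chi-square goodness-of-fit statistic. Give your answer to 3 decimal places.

Expected counts E_i = n·p_i: 125×0.153 = 19.125, 125×0.287 = 35.875, 125×0.270 = 33.75, 125×0.290 = 36.25.
cat         O        E   (O−E)²/E
0          20   19.125     0.0400
1          32   35.875     0.4186
2          38    33.75     0.5352
≥3         35    36.25     0.0431
Sum = 1.037

1.037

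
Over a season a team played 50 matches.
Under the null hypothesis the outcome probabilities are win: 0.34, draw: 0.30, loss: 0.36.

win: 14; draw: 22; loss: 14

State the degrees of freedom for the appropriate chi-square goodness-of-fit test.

2

There are k = 3 categories and no parameters were estimated from the data, so df = 3 − 1 = 2.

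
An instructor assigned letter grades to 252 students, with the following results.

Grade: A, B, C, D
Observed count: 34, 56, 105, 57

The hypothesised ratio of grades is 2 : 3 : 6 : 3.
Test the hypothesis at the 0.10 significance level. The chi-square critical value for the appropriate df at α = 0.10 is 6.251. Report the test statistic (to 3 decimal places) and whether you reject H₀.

Ratio total = 14. Expected counts: 252×2/14 = 36, 252×3/14 = 54, 252×6/14 = 108, 252×3/14 = 54.
A: (34 − 36)²/36 = 4/36 = 0.1111
B: (56 − 54)²/54 = 4/54 = 0.0741
C: (105 − 108)²/108 = 9/108 = 0.0833
D: (57 − 54)²/54 = 9/54 = 0.1667
Sum = 0.435
df = 3. Since 0.435 < 6.251, we do not reject H₀.

0.435; do not reject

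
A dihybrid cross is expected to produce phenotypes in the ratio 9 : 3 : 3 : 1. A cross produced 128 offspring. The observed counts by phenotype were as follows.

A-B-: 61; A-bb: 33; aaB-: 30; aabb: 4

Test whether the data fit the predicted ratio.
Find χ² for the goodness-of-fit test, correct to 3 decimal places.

8.556

Ratio total = 16. Expected counts: 128×9/16 = 72, 128×3/16 = 24, 128×3/16 = 24, 128×1/16 = 8.
cat         O        E   (O−E)²/E
A-B-       61       72     1.6806
A-bb       33       24     3.3750
aaB-       30       24     1.5000
aabb        4        8     2.0000
Sum = 8.556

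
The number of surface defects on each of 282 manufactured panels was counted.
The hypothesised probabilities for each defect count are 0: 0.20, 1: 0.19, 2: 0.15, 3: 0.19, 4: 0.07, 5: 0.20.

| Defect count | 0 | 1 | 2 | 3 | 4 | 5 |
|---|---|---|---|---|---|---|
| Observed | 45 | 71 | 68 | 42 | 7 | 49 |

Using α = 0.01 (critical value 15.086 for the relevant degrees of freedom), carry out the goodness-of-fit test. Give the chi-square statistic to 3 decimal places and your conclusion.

35.278; reject

Expected counts E_i = n·p_i: 282×0.20 = 56.4, 282×0.19 = 53.58, 282×0.15 = 42.3, 282×0.19 = 53.58, 282×0.07 = 19.74, 282×0.20 = 56.4.
cat         O        E   (O−E)²/E
0          45     56.4     2.3043
1          71    53.58     5.6636
2          68     42.3    15.6144
3          42    53.58     2.5027
4           7    19.74     8.2223
5          49     56.4     0.9709
Sum = 35.278
df = 5. Since 35.278 > 15.086, we reject H₀.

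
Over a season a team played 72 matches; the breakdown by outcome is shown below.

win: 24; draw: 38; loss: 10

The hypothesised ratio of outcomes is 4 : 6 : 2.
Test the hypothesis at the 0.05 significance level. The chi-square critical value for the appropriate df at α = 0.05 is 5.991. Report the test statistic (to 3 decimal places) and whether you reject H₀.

Ratio total = 12. Expected counts: 72×4/12 = 24, 72×6/12 = 36, 72×2/12 = 12.
χ² = (24−24)²/24 + (38−36)²/36 + (10−12)²/12
   = 0.0000 + 0.1111 + 0.3333
Sum = 0.444
df = 2. Since 0.444 < 5.991, we do not reject H₀.

0.444; do not reject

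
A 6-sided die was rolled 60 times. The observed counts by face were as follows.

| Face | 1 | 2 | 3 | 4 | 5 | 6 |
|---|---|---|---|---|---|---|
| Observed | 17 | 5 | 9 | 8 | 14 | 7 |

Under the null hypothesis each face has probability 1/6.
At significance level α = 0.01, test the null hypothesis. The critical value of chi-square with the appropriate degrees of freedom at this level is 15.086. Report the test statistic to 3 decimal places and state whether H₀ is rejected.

Under H₀ each category has probability 1/6, so each expected count is 60/6 = 10.
1: (17 − 10)²/10 = 49/10 = 4.9000
2: (5 − 10)²/10 = 25/10 = 2.5000
3: (9 − 10)²/10 = 1/10 = 0.1000
4: (8 − 10)²/10 = 4/10 = 0.4000
5: (14 − 10)²/10 = 16/10 = 1.6000
6: (7 − 10)²/10 = 9/10 = 0.9000
Sum = 10.400
df = 5. Since 10.400 < 15.086, we do not reject H₀.

10.400; do not reject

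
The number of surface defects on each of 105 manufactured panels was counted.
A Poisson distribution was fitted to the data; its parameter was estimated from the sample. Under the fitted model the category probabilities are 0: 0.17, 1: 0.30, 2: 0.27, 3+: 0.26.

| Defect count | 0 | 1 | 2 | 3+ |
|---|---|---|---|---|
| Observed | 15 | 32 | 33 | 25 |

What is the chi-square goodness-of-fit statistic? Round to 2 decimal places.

Expected counts E_i = n·p_i: 105×0.17 = 17.85, 105×0.30 = 31.5, 105×0.27 = 28.35, 105×0.26 = 27.3.
0: (15 − 17.85)²/17.85 = 8.1225/17.85 = 0.455
1: (32 − 31.5)²/31.5 = 0.25/31.5 = 0.008
2: (33 − 28.35)²/28.35 = 21.6225/28.35 = 0.763
3+: (25 − 27.3)²/27.3 = 5.29/27.3 = 0.194
Sum = 1.42

1.42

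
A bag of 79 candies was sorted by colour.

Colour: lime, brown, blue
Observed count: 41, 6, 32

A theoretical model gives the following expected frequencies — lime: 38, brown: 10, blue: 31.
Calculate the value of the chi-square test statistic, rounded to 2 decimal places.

lime: (41 − 38)²/38 = 9/38 = 0.237
brown: (6 − 10)²/10 = 16/10 = 1.600
blue: (32 − 31)²/31 = 1/31 = 0.032
Sum = 1.87

1.87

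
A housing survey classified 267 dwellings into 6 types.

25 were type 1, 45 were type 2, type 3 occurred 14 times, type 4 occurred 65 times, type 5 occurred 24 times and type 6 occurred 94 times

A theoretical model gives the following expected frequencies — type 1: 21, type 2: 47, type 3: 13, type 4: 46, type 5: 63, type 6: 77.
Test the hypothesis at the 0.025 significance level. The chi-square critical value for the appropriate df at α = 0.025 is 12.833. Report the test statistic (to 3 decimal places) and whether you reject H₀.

36.668; reject

type 1: (25 − 21)²/21 = 16/21 = 0.7619
type 2: (45 − 47)²/47 = 4/47 = 0.0851
type 3: (14 − 13)²/13 = 1/13 = 0.0769
type 4: (65 − 46)²/46 = 361/46 = 7.8478
type 5: (24 − 63)²/63 = 1521/63 = 24.1429
type 6: (94 − 77)²/77 = 289/77 = 3.7532
Sum = 36.668
df = 5. Since 36.668 > 12.833, we reject H₀.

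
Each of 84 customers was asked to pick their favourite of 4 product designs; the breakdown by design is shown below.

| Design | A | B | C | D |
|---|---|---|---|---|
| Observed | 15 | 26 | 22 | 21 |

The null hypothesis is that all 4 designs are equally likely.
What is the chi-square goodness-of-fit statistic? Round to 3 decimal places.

2.952

Under H₀ each category has probability 1/4, so each expected count is 84/4 = 21.
χ² = (15−21)²/21 + (26−21)²/21 + (22−21)²/21 + (21−21)²/21
   = 1.7143 + 1.1905 + 0.0476 + 0.0000
Sum = 2.952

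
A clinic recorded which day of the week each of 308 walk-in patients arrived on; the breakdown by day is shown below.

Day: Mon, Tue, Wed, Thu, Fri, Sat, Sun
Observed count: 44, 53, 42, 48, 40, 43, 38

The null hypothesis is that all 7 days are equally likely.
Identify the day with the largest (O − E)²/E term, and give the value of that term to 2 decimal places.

Under H₀ each category has probability 1/7, so each expected count is 308/7 = 44.
cat         O        E   (O−E)²/E
Mon        44       44      0.000
Tue        53       44      1.841
Wed        42       44      0.091
Thu        48       44      0.364
Fri        40       44      0.364
Sat        43       44      0.023
Sun        38       44      0.818
The largest term is for Tue: 1.84.

Tue, 1.84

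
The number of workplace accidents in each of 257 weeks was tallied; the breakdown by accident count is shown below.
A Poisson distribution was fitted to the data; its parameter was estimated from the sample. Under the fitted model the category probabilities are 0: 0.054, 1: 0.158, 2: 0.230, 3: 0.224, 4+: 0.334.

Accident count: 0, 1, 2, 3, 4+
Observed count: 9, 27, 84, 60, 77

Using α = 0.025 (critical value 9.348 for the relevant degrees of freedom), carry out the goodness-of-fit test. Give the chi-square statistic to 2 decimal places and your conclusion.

Expected counts E_i = n·p_i: 257×0.054 = 13.878, 257×0.158 = 40.606, 257×0.230 = 59.11, 257×0.224 = 57.568, 257×0.334 = 85.838.
0: (9 − 13.878)²/13.878 = 23.794884/13.878 = 1.715
1: (27 − 40.606)²/40.606 = 185.123236/40.606 = 4.559
2: (84 − 59.11)²/59.11 = 619.5121/59.11 = 10.481
3: (60 − 57.568)²/57.568 = 5.914624/57.568 = 0.103
4+: (77 − 85.838)²/85.838 = 78.110244/85.838 = 0.910
Sum = 17.77
df = 3. Since 17.77 > 9.348, we reject H₀.

17.77; reject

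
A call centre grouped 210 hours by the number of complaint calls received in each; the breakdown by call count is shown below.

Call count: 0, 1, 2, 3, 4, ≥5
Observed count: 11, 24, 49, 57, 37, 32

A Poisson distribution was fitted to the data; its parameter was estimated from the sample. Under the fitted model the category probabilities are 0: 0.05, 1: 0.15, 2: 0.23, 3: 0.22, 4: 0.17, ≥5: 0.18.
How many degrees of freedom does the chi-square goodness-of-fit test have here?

4

There are k = 6 categories and 1 parameter estimated from the data, so df = 6 − 1 − 1 = 4.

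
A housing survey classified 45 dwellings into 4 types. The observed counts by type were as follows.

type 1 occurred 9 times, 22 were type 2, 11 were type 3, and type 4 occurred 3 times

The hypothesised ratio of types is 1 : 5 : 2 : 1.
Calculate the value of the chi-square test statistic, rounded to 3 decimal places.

Ratio total = 9. Expected counts: 45×1/9 = 5, 45×5/9 = 25, 45×2/9 = 10, 45×1/9 = 5.
type 1: (9 − 5)²/5 = 16/5 = 3.2000
type 2: (22 − 25)²/25 = 9/25 = 0.3600
type 3: (11 − 10)²/10 = 1/10 = 0.1000
type 4: (3 − 5)²/5 = 4/5 = 0.8000
Sum = 4.460

4.460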